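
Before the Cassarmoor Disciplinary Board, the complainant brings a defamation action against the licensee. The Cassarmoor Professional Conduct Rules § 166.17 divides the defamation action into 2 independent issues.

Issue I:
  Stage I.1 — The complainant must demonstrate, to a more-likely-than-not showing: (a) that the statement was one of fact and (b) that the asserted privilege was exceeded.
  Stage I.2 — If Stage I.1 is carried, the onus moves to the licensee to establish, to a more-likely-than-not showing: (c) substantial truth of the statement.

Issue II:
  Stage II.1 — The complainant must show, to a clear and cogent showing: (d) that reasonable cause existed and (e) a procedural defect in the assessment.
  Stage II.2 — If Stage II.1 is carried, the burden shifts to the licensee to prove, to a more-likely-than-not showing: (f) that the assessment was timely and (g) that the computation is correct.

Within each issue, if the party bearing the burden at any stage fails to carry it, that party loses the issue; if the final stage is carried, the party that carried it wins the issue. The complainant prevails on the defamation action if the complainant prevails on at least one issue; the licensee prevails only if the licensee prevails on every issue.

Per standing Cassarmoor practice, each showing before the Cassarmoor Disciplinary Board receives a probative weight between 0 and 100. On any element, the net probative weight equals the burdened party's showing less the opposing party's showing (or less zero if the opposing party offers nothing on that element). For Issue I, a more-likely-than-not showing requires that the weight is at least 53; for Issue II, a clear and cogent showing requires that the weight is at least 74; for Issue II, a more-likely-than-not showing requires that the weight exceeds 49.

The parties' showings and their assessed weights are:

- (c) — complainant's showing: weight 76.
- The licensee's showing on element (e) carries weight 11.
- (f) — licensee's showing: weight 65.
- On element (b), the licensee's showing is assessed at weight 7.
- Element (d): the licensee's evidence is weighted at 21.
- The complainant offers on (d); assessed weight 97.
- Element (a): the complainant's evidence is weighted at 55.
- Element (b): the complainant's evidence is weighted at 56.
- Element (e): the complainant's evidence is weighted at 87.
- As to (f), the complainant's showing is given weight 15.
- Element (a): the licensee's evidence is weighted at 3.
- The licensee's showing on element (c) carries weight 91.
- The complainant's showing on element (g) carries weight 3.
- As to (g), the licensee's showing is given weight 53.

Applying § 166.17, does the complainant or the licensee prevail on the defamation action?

— Issue I —
At Stage I.1 the complainant must meet a more-likely-than-not showing (weight is at least 53): on (a) the weight is 55 less the opposing 3 gives net 52, < 53, so (a) does not meet the standard; on (b) the weight is 56 less the opposing 7 gives net 49, which does not reach 53, so (b) does not meet the standard.
  Not every element is met, so the complainant fails to carry Stage I.1.
So the licensee prevails on this issue.
— Issue II —
At Stage II.1 the complainant must meet a clear and cogent showing (weight is at least 74): on (d) the weight is 97 less the opposing 21 gives net 76, ≥ 74, so (d) meets the standard; on (e) the weight is 87 less the opposing 11 gives net 76, ≥ 74, so (e) meets the standard.
  The complainant carries Stage II.1; the licensee now bears the burden.
At Stage II.2 the licensee must meet a more-likely-than-not showing (weight exceeds 49): on (f) the weight is 65 less the opposing 15 gives net 50, which does exceed 49, so (f) meets the standard; on (g) the weight is 53 less the opposing 3 gives net 50, > 49, so (g) meets the standard.
  All elements met at the final stage.
With every stage satisfied, the licensee prevails on this issue.
Per-issue: Issue I → licensee; Issue II → licensee. The complainant must prevail on at least one issue; overall, the licensee prevails.

licensee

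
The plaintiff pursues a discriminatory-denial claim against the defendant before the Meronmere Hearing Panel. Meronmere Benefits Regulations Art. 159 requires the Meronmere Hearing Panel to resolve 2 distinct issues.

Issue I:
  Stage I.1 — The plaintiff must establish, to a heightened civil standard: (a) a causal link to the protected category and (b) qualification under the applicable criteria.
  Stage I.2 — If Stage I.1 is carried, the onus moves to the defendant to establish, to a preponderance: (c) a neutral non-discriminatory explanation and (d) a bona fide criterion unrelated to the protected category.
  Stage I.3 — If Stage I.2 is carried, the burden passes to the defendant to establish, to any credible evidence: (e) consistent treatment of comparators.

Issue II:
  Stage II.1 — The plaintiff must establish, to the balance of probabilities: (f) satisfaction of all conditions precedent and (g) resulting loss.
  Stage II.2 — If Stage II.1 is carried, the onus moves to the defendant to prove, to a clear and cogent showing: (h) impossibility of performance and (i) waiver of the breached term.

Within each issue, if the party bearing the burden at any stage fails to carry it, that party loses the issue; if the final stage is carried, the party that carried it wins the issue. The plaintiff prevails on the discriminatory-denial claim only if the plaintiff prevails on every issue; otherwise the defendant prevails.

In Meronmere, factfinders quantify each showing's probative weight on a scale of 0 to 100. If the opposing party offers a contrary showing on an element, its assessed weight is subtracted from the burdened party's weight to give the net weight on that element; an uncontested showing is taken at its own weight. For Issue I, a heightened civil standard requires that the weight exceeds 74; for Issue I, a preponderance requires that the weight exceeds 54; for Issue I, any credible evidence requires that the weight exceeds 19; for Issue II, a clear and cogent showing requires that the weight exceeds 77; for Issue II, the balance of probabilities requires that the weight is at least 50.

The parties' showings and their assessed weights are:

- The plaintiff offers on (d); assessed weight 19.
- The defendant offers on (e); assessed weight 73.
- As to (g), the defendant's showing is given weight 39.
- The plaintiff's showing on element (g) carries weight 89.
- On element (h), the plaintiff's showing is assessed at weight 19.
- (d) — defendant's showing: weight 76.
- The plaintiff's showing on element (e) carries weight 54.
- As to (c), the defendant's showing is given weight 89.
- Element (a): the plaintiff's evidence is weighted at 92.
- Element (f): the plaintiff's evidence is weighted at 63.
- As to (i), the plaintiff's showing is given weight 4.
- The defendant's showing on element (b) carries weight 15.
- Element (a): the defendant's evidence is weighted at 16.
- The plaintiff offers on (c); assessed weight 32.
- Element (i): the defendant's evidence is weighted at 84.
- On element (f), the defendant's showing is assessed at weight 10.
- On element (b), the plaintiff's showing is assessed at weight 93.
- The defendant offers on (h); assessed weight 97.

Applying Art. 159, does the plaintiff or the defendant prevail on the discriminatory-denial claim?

— Issue I —
At Stage I.1 the plaintiff must meet a heightened civil standard (weight exceeds 74): on (a) the weight is 92 less the opposing 16 gives net 76, which does exceed 74, so (a) meets the standard; on (b) the weight is 93 less the opposing 15 gives net 78, which does exceed 74, so (b) meets the standard.
  Stage I.1 carried; the burden shifts to the defendant.
At Stage I.2 the defendant must meet a preponderance (weight exceeds 54): on (c) the weight is 89 less the opposing 32 gives net 57, > 54, so (c) meets the standard; on (d) the weight is 76 less the opposing 19 gives net 57, > 54, so (d) meets the standard.
  All elements met. The defendant retains the burden for Stage I.3.
At Stage I.3 the defendant must meet any credible evidence (weight exceeds 19): on (e) the weight is 73 less the opposing 54 gives net 19, ≤ 19, so (e) does not meet the standard.
  The defendant does not carry Stage I.3.
The plaintiff prevails on this issue.
— Issue II —
Stage II.1 (plaintiff, the balance of probabilities, weight is at least 50): (f) net 63−10=53 ≥ 50 — meets; (g) net 89−39=50 ≥ 50 — meets.
  All elements met. The burden passes to the defendant.
Stage II.2 (defendant, a clear and cogent showing, weight exceeds 77): (h) net 97−19=78 > 77 — meets; (i) net 84−4=80 > 77 — meets.
  Stage II.2 carried; the final stage is satisfied.
All stages carried — the defendant prevails on this issue.
Per-issue: Issue I → plaintiff; Issue II → defendant. The plaintiff must prevail on every issue; overall, the defendant prevails.

defendant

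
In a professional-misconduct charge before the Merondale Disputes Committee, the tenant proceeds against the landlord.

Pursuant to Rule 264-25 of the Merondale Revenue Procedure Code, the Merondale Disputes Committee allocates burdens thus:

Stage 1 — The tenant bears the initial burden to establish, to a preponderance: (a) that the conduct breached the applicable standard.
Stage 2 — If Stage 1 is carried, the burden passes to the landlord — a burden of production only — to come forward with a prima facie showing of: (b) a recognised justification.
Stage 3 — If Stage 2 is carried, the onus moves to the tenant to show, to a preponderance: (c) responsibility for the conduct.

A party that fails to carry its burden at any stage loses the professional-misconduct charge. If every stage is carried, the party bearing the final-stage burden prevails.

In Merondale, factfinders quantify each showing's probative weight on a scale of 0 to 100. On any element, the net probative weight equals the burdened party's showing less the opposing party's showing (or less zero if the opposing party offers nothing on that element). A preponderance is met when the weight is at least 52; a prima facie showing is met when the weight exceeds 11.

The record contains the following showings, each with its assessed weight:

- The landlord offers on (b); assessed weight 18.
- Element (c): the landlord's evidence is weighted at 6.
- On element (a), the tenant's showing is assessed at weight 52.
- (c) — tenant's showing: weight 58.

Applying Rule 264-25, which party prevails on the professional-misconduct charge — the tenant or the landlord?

Stage 1 — burden on tenant; standard: a preponderance (weight is at least 52).
    (a): 52 ≥ 52 [met]
  Stage 1 is satisfied; the onus moves to the landlord.
Stage 2 — burden on landlord; standard: a prima facie showing (weight exceeds 11).
    (b): 18 > 11 [met]
  Stage 2 carried; the burden shifts to the tenant.
Stage 3 — burden on tenant; standard: a preponderance (weight is at least 52).
    (c): 58 − 6 = 52 ≥ 52 [met]
  All elements met at the final stage.
All stages carried — the tenant prevails.

tenant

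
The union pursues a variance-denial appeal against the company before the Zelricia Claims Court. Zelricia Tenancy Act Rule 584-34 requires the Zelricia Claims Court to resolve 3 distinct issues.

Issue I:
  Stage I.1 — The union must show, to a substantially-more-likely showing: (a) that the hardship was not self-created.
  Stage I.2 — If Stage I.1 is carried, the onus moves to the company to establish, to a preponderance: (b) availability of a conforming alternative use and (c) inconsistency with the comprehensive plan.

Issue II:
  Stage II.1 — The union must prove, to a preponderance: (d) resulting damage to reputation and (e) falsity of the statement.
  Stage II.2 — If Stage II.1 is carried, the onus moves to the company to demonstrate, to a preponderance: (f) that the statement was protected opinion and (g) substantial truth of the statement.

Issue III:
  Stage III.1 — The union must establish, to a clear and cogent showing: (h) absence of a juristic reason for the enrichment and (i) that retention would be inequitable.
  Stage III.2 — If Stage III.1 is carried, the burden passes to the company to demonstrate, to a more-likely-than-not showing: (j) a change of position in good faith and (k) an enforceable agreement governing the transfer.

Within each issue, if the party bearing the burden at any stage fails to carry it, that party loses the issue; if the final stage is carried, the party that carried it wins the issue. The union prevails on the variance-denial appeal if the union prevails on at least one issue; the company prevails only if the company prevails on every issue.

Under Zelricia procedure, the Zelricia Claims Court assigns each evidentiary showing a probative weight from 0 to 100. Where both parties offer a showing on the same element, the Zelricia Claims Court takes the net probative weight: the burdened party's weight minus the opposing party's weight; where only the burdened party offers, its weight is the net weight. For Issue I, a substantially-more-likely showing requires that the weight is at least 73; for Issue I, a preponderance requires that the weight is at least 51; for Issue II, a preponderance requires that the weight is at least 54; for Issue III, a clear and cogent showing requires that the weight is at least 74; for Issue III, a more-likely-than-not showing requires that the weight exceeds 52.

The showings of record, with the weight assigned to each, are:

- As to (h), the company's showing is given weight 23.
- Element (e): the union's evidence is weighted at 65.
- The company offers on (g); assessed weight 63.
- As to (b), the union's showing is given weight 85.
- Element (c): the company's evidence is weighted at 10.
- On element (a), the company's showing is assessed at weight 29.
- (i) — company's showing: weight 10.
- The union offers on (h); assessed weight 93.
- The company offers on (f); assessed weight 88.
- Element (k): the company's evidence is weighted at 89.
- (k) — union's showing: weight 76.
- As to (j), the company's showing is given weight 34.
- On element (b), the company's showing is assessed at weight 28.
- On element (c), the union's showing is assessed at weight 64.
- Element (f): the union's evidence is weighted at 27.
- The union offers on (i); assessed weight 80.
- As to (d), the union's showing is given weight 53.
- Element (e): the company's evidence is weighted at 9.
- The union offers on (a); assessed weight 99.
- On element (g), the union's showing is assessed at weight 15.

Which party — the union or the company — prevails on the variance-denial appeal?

— Issue I —
Stage I.1 — burden on union; standard: a substantially-more-likely showing (weight is at least 73).
    (a): 99 − 29 = 70 < 73 [not met]
  Stage I.1 not carried; the union fails its burden.
The analysis ends at Stage I.1; the company prevails on this issue.
— Issue II —
Stage II.1 — burden on union; standard: a preponderance (weight is at least 54).
    (d): 53 < 54 [not met]
    (e): 65 − 9 = 56 ≥ 54 [met]
  Not every element is met, so the union fails to carry Stage II.1.
The company prevails on this issue.
— Issue III —
Stage III.1 (union, a clear and cogent showing, weight is at least 74): (h) net 93−23=70 < 74 — fails; (i) net 80−10=70 < 74 — fails.
  Stage III.1 not carried; the union fails its burden.
So the company prevails on this issue.
Per-issue: Issue I → company; Issue II → company; Issue III → company. The union must prevail on at least one issue; overall, the company prevails.

company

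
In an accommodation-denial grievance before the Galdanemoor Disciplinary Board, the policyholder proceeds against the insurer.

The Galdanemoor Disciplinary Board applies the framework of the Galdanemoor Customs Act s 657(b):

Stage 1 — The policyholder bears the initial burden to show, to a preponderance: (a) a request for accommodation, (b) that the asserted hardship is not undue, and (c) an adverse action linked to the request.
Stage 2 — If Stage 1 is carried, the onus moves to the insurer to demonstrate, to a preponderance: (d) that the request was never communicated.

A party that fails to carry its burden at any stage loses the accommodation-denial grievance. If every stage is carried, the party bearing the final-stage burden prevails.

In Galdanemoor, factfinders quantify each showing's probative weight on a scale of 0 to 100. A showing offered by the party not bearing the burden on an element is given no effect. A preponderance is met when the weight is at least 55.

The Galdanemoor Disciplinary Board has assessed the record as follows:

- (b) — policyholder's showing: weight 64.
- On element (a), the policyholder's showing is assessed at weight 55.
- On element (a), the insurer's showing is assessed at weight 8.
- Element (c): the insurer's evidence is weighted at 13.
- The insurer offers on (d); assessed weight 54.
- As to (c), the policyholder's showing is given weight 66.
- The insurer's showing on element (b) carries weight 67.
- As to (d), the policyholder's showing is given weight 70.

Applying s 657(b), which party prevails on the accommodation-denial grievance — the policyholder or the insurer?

Stage 1 — burden on policyholder; standard: a preponderance (weight is at least 55).
    (a): 55 (insurer's 8 disregarded) ≥ 55 [met]
    (b): 64 (insurer's 67 disregarded) ≥ 55 [met]
    (c): 66 (insurer's 13 disregarded) ≥ 55 [met]
  All elements met. The burden passes to the insurer.
Stage 2 — burden on insurer; standard: a preponderance (weight is at least 55).
    (d): 54 (policyholder's 70 disregarded) < 55 [not met]
  The insurer does not carry Stage 2.
The policyholder prevails.

policyholder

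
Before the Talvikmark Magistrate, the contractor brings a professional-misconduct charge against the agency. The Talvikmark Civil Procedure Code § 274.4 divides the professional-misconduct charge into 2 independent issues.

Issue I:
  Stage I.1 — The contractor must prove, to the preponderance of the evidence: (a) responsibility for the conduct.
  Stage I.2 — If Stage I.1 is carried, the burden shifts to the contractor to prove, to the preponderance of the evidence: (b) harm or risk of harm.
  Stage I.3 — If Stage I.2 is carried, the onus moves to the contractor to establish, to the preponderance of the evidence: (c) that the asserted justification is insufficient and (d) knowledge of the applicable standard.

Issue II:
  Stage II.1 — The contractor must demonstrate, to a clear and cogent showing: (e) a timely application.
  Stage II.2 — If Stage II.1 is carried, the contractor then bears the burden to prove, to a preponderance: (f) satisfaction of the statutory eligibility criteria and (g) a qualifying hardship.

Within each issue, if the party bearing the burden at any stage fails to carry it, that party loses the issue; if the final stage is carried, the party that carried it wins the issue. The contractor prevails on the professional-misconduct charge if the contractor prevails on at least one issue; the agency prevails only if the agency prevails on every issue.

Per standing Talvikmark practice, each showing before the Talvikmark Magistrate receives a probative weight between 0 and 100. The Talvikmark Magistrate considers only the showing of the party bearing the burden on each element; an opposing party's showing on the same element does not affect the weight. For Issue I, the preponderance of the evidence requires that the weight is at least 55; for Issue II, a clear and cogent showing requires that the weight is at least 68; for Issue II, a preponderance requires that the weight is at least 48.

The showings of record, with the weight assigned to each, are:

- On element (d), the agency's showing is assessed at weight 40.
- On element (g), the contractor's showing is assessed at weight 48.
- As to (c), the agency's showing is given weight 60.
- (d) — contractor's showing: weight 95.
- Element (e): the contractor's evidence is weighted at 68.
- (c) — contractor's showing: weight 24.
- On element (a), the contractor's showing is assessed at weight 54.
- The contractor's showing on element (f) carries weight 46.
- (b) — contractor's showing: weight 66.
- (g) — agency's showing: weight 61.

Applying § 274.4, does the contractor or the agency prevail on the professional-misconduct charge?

— Issue I —
Stage I.1 (contractor, the preponderance of the evidence, weight is at least 55): (a) 54 < 55 — fails.
  Stage I.1 not carried; the contractor fails its burden.
The agency prevails on this issue.
— Issue II —
At Stage II.1 the contractor must meet a clear and cogent showing (weight is at least 68): on (e) the weight is 68, ≥ 68, so (e) meets the standard.
  Stage II.1 is satisfied; the contractor continues to bear the burden.
At Stage II.2 the contractor must meet a preponderance (weight is at least 48): on (f) the weight is 46, < 48, so (f) does not meet the standard; on (g) the weight is 48 (the agency's 61 is given no effect), ≥ 48, so (g) meets the standard.
  The contractor does not carry Stage II.2.
The analysis ends at Stage II.2; the agency prevails on this issue.
Per-issue: Issue I → agency; Issue II → agency. The contractor must prevail on at least one issue; overall, the agency prevails.

agency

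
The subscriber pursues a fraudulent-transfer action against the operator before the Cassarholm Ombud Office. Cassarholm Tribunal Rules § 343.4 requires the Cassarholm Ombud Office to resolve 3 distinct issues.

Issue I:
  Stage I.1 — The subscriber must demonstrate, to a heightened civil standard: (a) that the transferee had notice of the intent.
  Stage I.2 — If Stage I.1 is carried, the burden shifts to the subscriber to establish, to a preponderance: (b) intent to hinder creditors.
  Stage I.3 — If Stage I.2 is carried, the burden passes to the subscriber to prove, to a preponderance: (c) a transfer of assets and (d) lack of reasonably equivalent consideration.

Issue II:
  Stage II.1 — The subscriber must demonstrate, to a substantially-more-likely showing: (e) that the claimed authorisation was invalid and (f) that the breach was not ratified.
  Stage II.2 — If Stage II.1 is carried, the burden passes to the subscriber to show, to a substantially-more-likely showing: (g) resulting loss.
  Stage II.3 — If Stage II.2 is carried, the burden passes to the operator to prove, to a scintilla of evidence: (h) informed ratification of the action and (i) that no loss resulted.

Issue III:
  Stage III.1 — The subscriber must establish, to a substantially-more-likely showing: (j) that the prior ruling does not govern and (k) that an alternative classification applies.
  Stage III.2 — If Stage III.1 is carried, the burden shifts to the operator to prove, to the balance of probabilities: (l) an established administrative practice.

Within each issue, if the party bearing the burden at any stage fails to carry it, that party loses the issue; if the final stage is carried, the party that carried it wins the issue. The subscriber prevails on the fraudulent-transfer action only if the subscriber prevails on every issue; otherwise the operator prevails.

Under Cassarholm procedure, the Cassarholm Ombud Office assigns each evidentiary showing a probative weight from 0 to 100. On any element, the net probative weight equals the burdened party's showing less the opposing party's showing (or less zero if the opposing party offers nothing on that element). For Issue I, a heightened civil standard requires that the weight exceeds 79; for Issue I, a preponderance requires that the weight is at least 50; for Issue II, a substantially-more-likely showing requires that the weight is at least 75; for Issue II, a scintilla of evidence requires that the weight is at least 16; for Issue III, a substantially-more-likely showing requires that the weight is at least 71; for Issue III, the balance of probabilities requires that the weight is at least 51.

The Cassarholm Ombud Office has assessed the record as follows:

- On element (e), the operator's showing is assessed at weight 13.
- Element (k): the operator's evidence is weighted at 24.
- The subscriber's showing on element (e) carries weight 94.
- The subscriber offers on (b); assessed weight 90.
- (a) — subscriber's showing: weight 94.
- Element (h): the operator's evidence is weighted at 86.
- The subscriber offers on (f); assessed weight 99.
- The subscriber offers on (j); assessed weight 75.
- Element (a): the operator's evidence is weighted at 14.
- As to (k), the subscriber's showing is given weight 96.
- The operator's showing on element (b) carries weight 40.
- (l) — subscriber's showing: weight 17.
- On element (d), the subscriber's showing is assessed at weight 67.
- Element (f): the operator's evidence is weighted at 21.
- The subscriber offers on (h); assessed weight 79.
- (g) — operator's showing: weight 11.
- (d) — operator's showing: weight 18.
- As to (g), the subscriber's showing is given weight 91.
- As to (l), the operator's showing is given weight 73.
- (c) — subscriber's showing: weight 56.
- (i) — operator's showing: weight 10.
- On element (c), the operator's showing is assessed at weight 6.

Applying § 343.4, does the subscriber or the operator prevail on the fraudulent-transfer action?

— Issue I —
At Stage I.1 the subscriber must meet a heightened civil standard (weight exceeds 79): on (a) the weight is 94 less the opposing 14 gives net 80, > 79, so (a) meets the standard.
  Stage I.1 is satisfied; the subscriber continues to bear the burden.
At Stage I.2 the subscriber must meet a preponderance (weight is at least 50): on (b) the weight is 90 less the opposing 40 gives net 50, which does reach 50, so (b) meets the standard.
  Stage I.2 is satisfied; the subscriber continues to bear the burden.
At Stage I.3 the subscriber must meet a preponderance (weight is at least 50): on (c) the weight is 56 less the opposing 6 gives net 50, ≥ 50, so (c) meets the standard; on (d) the weight is 67 less the opposing 18 gives net 49, < 50, so (d) does not meet the standard.
  The subscriber does not carry Stage I.3.
The analysis ends at Stage I.3; the operator prevails on this issue.
— Issue II —
At Stage II.1 the subscriber must meet a substantially-more-likely showing (weight is at least 75): on (e) the weight is 94 less the opposing 13 gives net 81, which does reach 75, so (e) meets the standard; on (f) the weight is 99 less the opposing 21 gives net 78, ≥ 75, so (f) meets the standard.
  All elements met. The subscriber retains the burden for Stage II.2.
At Stage II.2 the subscriber must meet a substantially-more-likely showing (weight is at least 75): on (g) the weight is 91 less the opposing 11 gives net 80, which does reach 75, so (g) meets the standard.
  All elements met. The burden passes to the operator.
At Stage II.3 the operator must meet a scintilla of evidence (weight is at least 16): on (h) the weight is 86 less the opposing 79 gives net 7, < 16, so (h) does not meet the standard; on (i) the weight is 10, which does not reach 16, so (i) does not meet the standard.
  Stage II.3 not carried; the operator fails its burden.
The subscriber prevails on this issue.
— Issue III —
Stage III.1 — burden on subscriber; standard: a substantially-more-likely showing (weight is at least 71).
    (j): 75 ≥ 71 [met]
    (k): 96 − 24 = 72 ≥ 71 [met]
  All elements met. The burden passes to the operator.
Stage III.2 — burden on operator; standard: the balance of probabilities (weight is at least 51).
    (l): 73 − 17 = 56 ≥ 51 [met]
  All elements met at the final stage.
With every stage satisfied, the operator prevails on this issue.
Per-issue: Issue I → operator; Issue II → subscriber; Issue III → operator. The subscriber must prevail on every issue; overall, the operator prevails.

operator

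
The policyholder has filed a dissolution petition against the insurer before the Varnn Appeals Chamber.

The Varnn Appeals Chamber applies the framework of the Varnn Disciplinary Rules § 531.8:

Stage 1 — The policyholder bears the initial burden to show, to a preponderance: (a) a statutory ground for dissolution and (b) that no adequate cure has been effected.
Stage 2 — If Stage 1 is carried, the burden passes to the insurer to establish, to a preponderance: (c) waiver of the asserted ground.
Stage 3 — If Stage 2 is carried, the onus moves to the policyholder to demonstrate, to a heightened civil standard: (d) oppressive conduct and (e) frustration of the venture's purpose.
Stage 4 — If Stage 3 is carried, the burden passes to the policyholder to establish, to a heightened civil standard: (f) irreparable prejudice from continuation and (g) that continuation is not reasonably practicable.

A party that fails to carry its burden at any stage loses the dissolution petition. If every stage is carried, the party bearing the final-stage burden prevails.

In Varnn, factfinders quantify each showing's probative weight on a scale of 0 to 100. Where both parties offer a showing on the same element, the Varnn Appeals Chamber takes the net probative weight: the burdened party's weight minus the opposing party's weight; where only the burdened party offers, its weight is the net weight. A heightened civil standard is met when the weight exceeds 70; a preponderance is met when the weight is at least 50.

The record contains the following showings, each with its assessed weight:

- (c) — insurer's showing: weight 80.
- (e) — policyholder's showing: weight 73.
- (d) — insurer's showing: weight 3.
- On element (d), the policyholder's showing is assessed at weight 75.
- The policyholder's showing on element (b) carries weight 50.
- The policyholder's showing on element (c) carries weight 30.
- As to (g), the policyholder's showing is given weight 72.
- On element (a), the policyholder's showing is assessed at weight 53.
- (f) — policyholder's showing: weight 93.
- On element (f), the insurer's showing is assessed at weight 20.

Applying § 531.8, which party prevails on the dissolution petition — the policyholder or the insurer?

policyholder

Stage 1 (policyholder, a preponderance, weight is at least 50): (a) 53 ≥ 50 — meets; (b) 50 ≥ 50 — meets.
  The policyholder carries Stage 1; the insurer now bears the burden.
Stage 2 (insurer, a preponderance, weight is at least 50): (c) net 80−30=50 ≥ 50 — meets.
  Stage 2 is satisfied; the onus moves to the policyholder.
Stage 3 (policyholder, a heightened civil standard, weight exceeds 70): (d) net 75−3=72 > 70 — meets; (e) 73 > 70 — meets.
  Stage 3 is satisfied; the policyholder continues to bear the burden.
Stage 4 (policyholder, a heightened civil standard, weight exceeds 70): (f) net 93−20=73 > 70 — meets; (g) 72 > 70 — meets.
  The policyholder carries the last stage.
With every stage satisfied, the policyholder prevails.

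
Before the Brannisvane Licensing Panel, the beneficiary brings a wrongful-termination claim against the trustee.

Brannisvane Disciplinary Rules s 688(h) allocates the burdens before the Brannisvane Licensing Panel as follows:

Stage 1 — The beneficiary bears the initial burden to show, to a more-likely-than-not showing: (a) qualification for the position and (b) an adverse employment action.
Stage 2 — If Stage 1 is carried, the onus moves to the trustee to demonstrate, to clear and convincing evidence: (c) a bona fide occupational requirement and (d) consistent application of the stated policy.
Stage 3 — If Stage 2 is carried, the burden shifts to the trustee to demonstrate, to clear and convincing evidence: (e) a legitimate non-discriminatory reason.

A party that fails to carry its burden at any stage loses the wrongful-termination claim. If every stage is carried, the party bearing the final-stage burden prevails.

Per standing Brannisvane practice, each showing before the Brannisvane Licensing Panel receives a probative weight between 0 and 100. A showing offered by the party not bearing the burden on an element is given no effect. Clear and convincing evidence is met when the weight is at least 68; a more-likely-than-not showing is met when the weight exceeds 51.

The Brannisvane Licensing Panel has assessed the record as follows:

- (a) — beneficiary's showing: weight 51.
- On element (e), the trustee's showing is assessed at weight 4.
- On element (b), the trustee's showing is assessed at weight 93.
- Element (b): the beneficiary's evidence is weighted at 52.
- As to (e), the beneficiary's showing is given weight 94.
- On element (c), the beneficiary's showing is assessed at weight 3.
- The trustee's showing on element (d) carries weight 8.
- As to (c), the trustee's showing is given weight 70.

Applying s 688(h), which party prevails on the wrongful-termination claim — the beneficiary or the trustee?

Stage 1 (beneficiary, a more-likely-than-not showing, weight exceeds 51): (a) 51 ≤ 51 — fails; (b) 52 (trustee's 93 disregarded) > 51 — meets.
  The beneficiary does not carry Stage 1.
The trustee prevails.

trustee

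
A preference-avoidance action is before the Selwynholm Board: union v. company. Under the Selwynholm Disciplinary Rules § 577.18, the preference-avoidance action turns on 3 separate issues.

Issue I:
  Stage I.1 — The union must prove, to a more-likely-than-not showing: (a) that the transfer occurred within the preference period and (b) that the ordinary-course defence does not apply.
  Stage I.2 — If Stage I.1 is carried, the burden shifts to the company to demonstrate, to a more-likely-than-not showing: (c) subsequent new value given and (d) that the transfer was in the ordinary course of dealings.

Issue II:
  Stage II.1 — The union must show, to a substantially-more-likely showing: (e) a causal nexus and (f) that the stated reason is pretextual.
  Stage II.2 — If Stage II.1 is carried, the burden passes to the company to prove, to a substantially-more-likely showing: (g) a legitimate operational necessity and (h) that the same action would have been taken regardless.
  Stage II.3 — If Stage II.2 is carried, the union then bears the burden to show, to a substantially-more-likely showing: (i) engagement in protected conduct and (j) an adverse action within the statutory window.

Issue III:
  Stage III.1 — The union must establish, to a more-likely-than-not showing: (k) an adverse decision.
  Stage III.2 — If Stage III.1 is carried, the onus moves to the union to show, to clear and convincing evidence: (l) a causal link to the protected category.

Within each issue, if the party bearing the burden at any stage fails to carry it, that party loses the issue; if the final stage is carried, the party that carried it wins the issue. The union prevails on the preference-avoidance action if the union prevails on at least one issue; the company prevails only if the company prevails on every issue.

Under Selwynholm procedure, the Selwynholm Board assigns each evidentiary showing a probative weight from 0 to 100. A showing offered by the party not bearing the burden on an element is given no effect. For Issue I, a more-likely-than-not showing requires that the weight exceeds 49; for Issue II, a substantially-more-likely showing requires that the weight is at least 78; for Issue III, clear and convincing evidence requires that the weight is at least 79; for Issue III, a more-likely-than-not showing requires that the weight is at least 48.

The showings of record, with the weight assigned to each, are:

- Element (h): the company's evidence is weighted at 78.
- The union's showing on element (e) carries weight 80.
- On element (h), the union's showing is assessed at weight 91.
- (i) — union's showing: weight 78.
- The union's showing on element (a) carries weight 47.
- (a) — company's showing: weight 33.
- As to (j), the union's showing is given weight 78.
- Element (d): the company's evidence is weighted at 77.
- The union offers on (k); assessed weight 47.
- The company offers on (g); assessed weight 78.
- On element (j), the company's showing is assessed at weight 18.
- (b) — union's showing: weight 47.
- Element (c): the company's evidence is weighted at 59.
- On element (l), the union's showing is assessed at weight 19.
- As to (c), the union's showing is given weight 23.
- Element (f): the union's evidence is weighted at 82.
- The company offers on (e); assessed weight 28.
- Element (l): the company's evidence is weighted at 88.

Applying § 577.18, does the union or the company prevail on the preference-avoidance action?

— Issue I —
At Stage I.1 the union must meet a more-likely-than-not showing (weight exceeds 49): on (a) the weight is 47 (the company's 33 is given no effect), ≤ 49, so (a) does not meet the standard; on (b) the weight is 47, which does not exceed 49, so (b) does not meet the standard.
  Not every element is met, so the union fails to carry Stage I.1.
The company prevails on this issue.
— Issue II —
Stage II.1 — burden on union; standard: a substantially-more-likely showing (weight is at least 78).
    (e): 80 (company's 28 disregarded) ≥ 78 [met]
    (f): 82 ≥ 78 [met]
  The union carries Stage II.1; the company now bears the burden.
Stage II.2 — burden on company; standard: a substantially-more-likely showing (weight is at least 78).
    (g): 78 ≥ 78 [met]
    (h): 78 (union's 91 disregarded) ≥ 78 [met]
  The company carries Stage II.2; the union now bears the burden.
Stage II.3 — burden on union; standard: a substantially-more-likely showing (weight is at least 78).
    (i): 78 ≥ 78 [met]
    (j): 78 (company's 18 disregarded) ≥ 78 [met]
  The union carries the last stage.
Every stage carried; the union prevails on this issue.
— Issue III —
At Stage III.1 the union must meet a more-likely-than-not showing (weight is at least 48): on (k) the weight is 47, which does not reach 48, so (k) does not meet the standard.
  Not every element is met, so the union fails to carry Stage III.1.
The analysis ends at Stage III.1; the company prevails on this issue.
Per-issue: Issue I → company; Issue II → union; Issue III → company. The union must prevail on at least one issue; overall, the union prevails.

union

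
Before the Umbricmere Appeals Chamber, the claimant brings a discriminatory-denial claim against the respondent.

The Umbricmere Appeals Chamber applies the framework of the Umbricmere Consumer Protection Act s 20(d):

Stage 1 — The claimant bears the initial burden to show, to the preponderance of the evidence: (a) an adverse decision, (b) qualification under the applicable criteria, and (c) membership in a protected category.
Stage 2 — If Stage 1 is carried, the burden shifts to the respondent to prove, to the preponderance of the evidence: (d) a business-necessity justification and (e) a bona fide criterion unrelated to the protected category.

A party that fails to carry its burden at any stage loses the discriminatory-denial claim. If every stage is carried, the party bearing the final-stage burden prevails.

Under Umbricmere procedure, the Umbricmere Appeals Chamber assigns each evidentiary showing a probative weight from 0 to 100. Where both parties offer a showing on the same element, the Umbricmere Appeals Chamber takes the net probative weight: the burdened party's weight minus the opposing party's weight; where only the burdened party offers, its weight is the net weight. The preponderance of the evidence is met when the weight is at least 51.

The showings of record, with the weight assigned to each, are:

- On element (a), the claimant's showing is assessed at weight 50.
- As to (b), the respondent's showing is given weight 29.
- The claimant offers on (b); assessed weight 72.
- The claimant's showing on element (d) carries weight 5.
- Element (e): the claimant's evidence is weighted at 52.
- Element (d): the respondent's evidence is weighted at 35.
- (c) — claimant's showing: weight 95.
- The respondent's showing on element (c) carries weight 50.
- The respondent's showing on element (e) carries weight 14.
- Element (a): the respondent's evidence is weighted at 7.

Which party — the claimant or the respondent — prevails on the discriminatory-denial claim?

respondent

Stage 1 (claimant, the preponderance of the evidence, weight is at least 51): (a) net 50−7=43 < 51 — fails; (b) net 72−29=43 < 51 — fails; (c) net 95−50=45 < 51 — fails.
  Not every element is met, so the claimant fails to carry Stage 1.
The respondent prevails.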